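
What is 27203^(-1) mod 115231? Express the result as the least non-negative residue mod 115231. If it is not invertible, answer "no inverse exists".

Extended Euclidean algorithm:
115231 = 4*27203 + 6419
27203 = 4*6419 + 1527
6419 = 4*1527 + 311
1527 = 4*311 + 283
311 = 1*283 + 28
283 = 10*28 + 3
28 = 9*3 + 1
3 = 3*1 + 0
gcd = 1, so the inverse exists. Back-substitute:
1 = 28 − 9·3
1 = −9·283 + 91·28
1 = 91·311 − 100·283
1 = −100·1527 + 491·311
1 = 491·6419 − 2064·1527
1 = −2064·27203 + 8747·6419
1 = 8747·115231 − 37052·27203
Thus 27203·(-37052) ≡ 1 (mod 115231); reducing, -37052 mod 115231 = 78179.

78179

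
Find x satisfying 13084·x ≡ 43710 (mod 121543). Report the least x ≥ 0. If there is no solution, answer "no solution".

First find gcd(13084, 121543):
121543 = 9·13084 + 3787
13084 = 3·3787 + 1723
3787 = 2·1723 + 341
1723 = 5·341 + 18
341 = 18·18 + 17
18 = 1·17 + 1
17 = 17·1 + 0
gcd = 1, so a unique solution mod 121543 exists.
Back-substitute for the Bézout coefficients:
1 = 18 − 17
1 = −341 + 19·18
1 = 19·1723 − 96·341
1 = −96·3787 + 211·1723
1 = 211·13084 − 729·3787
1 = −729·121543 + 6772·13084
So 13084·(6772) ≡ 1 (mod 121543), giving 13084⁻¹ ≡ 6772.
x ≡ 13084⁻¹·43710 ≡ 6772·43710 ≡ 46915 (mod 121543).

46915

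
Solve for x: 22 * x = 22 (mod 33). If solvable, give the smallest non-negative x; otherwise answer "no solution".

1

First find gcd(22, 33):
33 = 1×22 + 11
22 = 2×11 + 0
gcd = 11 and 11 | 22, so solutions exist. Divide through by 11: 2x ≡ 2 (mod 3).
Now find 2⁻¹ mod 3:
3 = 1*2 + 1
2 = 2*1 + 0
Back-substitute:
1 = 3 − 2
So 2·(-1) ≡ 1 (mod 3), i.e. 2⁻¹ ≡ 2.
Then x ≡ 2·2 ≡ 1 (mod 3); the smallest non-negative solution is x = 1.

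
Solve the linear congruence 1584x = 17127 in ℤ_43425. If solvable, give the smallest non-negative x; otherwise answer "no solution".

3328

First find gcd(1584, 43425):
43425 = 27×1584 + 657
1584 = 2×657 + 270
657 = 2×270 + 117
270 = 2×117 + 36
117 = 3×36 + 9
36 = 4×9 + 0
gcd = 9 and 9 | 17127, so solutions exist. Divide through by 9: 176x ≡ 1903 (mod 4825).
Now find 176⁻¹ mod 4825:
4825 = 27·176 + 73
176 = 2·73 + 30
73 = 2·30 + 13
30 = 2·13 + 4
13 = 3·4 + 1
4 = 4·1 + 0
Back-substitute:
1 = 13 − 3·4
1 = −3·30 + 7·13
1 = 7·73 − 17·30
1 = −17·176 + 41·73
1 = 41·4825 − 1124·176
So 176·(-1124) ≡ 1 (mod 4825), i.e. 176⁻¹ ≡ 3701.
Then x ≡ 3701·1903 ≡ 3328 (mod 4825); the smallest non-negative solution is x = 3328.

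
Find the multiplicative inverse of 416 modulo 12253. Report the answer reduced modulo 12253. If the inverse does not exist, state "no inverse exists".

324

Run Euclid on (12253, 416):
12253 = 29*416 + 189
416 = 2*189 + 38
189 = 4*38 + 37
38 = 1*37 + 1
37 = 37*1 + 0
Since gcd(416, 12253) = 1, back-substitute to write 1 as a combination:
1 = 38 − 37
1 = −189 + 5·38
1 = 5·416 − 11·189
1 = −11·12253 + 324·416
So 416·324 ≡ 1 (mod 12253).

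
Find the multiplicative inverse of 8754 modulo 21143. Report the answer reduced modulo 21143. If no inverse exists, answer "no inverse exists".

Extended Euclidean algorithm:
21143 = 2*8754 + 3635
8754 = 2*3635 + 1484
3635 = 2*1484 + 667
1484 = 2*667 + 150
667 = 4*150 + 67
150 = 2*67 + 16
67 = 4*16 + 3
16 = 5*3 + 1
3 = 3*1 + 0
gcd = 1, so the inverse exists. Back-substitute:
1 = 16 − 5·3
1 = −5·67 + 21·16
1 = 21·150 − 47·67
1 = −47·667 + 209·150
1 = 209·1484 − 465·667
1 = −465·3635 + 1139·1484
1 = 1139·8754 − 2743·3635
1 = −2743·21143 + 6625·8754
So 8754·6625 ≡ 1 (mod 21143).

6625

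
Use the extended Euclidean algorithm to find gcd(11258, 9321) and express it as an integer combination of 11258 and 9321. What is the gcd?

13

Repeated division:
11258 = 1×9321 + 1937
9321 = 4×1937 + 1573
1937 = 1×1573 + 364
1573 = 4×364 + 117
364 = 3×117 + 13
117 = 9×13 + 0
gcd(11258, 9321) = 13.
Express as a combination:
13 = 364 − 3·117
13 = −3·1573 + 13·364
13 = 13·1937 − 16·1573
13 = −16·9321 + 77·1937
13 = 77·11258 − 93·9321
So 13 = (77)·11258 + (-93)·9321.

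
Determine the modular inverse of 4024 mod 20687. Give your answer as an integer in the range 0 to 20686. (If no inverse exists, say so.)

Run Euclid on (20687, 4024):
20687 = 5*4024 + 567
4024 = 7*567 + 55
567 = 10*55 + 17
55 = 3*17 + 4
17 = 4*4 + 1
4 = 4*1 + 0
The gcd is 1. Working backward:
1 = 17 − 4·4
1 = −4·55 + 13·17
1 = 13·567 − 134·55
1 = −134·4024 + 951·567
1 = 951·20687 − 4889·4024
So 4024·(-4889) ≡ 1 (mod 20687), and -4889 ≡ 15798 (mod 20687).

15798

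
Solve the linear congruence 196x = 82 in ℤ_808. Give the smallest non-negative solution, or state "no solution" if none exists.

no solution

gcd(196, 808):
808 = 4×196 + 24
196 = 8×24 + 4
24 = 6×4 + 0
gcd = 4, but 4 ∤ 82, so the congruence has no solution.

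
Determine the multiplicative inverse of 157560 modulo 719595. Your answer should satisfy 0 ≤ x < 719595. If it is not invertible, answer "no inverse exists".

Compute gcd(157560, 719595):
719595 = 4×157560 + 89355
157560 = 1×89355 + 68205
89355 = 1×68205 + 21150
68205 = 3×21150 + 4755
21150 = 4×4755 + 2130
4755 = 2×2130 + 495
2130 = 4×495 + 150
495 = 3×150 + 45
150 = 3×45 + 15
45 = 3×15 + 0
The gcd is 15, not 1, hence no inverse exists.

no inverse exists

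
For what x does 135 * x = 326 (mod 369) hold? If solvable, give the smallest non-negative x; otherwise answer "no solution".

no solution

gcd(135, 369):
369 = 2·135 + 99
135 = 1·99 + 36
99 = 2·36 + 27
36 = 1·27 + 9
27 = 3·9 + 0
gcd = 9, but 9 ∤ 326, so the congruence has no solution.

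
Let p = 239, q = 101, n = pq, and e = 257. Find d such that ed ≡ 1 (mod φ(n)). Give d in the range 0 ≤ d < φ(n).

2593

φ(n) = (p−1)(q−1) = 238·100 = 23800.
Need d with 257·d ≡ 1 (mod 23800). Apply the extended Euclidean algorithm:
23800 = 92×257 + 156
257 = 1×156 + 101
156 = 1×101 + 55
101 = 1×55 + 46
55 = 1×46 + 9
46 = 5×9 + 1
9 = 9×1 + 0
Back-substitute:
1 = 46 − 5·9
1 = −5·55 + 6·46
1 = 6·101 − 11·55
1 = −11·156 + 17·101
1 = 17·257 − 28·156
1 = −28·23800 + 2593·257
So 257·2593 ≡ 1 (mod 23800), hence d = 2593.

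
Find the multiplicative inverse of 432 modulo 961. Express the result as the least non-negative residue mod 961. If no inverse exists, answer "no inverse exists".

gcd(961, 432) by repeated division:
961 = 2*432 + 97
432 = 4*97 + 44
97 = 2*44 + 9
44 = 4*9 + 8
9 = 1*8 + 1
8 = 8*1 + 0
The gcd is 1. Working backward:
1 = 9 − 8
1 = −44 + 5·9
1 = 5·97 − 11·44
1 = −11·432 + 49·97
1 = 49·961 − 109·432
Hence 432⁻¹ ≡ -109 ≡ 852 (mod 961).

852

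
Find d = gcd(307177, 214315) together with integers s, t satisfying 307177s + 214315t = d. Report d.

1

Apply Euclid's algorithm to 307177 and 214315:
307177 = 1·214315 + 92862
214315 = 2·92862 + 28591
92862 = 3·28591 + 7089
28591 = 4·7089 + 235
7089 = 30·235 + 39
235 = 6·39 + 1
39 = 39·1 + 0
gcd(307177, 214315) = 1.
Working backward:
1 = 235 − 6·39
1 = −6·7089 + 181·235
1 = 181·28591 − 730·7089
1 = −730·92862 + 2371·28591
1 = 2371·214315 − 5472·92862
1 = −5472·307177 + 7843·214315
So 1 = (-5472)·307177 + (7843)·214315.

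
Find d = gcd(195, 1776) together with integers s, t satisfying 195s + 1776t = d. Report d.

3

Euclidean algorithm:
1776 = 9*195 + 21
195 = 9*21 + 6
21 = 3*6 + 3
6 = 2*3 + 0
gcd(195, 1776) = 3.
Working backward:
3 = 21 − 3·6
3 = −3·195 + 28·21
3 = 28·1776 − 255·195
So 3 = (28)·1776 + (-255)·195.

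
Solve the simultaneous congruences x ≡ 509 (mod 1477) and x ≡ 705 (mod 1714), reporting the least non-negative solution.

Write x = 509 + 1477·k. Then 1477·k ≡ 705 − 509 ≡ 196 (mod 1714).
Need 1477⁻¹ mod 1714. Extended Euclid on (1714, 1477):
1714 = 1×1477 + 237
1477 = 6×237 + 55
237 = 4×55 + 17
55 = 3×17 + 4
17 = 4×4 + 1
4 = 4×1 + 0
Back-substitute:
1 = 17 − 4·4
1 = −4·55 + 13·17
1 = 13·237 − 56·55
1 = −56·1477 + 349·237
1 = 349·1714 − 405·1477
1477⁻¹ ≡ 1309 (mod 1714), so k ≡ 1309·196 ≡ 1178 (mod 1714).
x = 509 + 1477·1178 = 1740415.

1740415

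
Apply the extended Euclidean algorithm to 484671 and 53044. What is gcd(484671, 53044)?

1

Repeated division:
484671 = 9*53044 + 7275
53044 = 7*7275 + 2119
7275 = 3*2119 + 918
2119 = 2*918 + 283
918 = 3*283 + 69
283 = 4*69 + 7
69 = 9*7 + 6
7 = 1*6 + 1
6 = 6*1 + 0
gcd(484671, 53044) = 1.
Working backward:
1 = 7 − 6
1 = −69 + 10·7
1 = 10·283 − 41·69
1 = −41·918 + 133·283
1 = 133·2119 − 307·918
1 = −307·7275 + 1054·2119
1 = 1054·53044 − 7685·7275
1 = −7685·484671 + 70219·53044
So 1 = (-7685)·484671 + (70219)·53044.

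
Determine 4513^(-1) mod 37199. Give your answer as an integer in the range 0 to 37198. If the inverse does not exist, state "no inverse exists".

gcd(37199, 4513) by repeated division:
37199 = 8*4513 + 1095
4513 = 4*1095 + 133
1095 = 8*133 + 31
133 = 4*31 + 9
31 = 3*9 + 4
9 = 2*4 + 1
4 = 4*1 + 0
The gcd is 1. Working backward:
1 = 9 − 2·4
1 = −2·31 + 7·9
1 = 7·133 − 30·31
1 = −30·1095 + 247·133
1 = 247·4513 − 1018·1095
1 = −1018·37199 + 8391·4513
So 4513·8391 ≡ 1 (mod 37199).

8391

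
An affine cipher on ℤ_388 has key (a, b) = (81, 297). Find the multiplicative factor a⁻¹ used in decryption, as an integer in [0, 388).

Run Euclid on (388, 81):
388 = 4*81 + 64
81 = 1*64 + 17
64 = 3*17 + 13
17 = 1*13 + 4
13 = 3*4 + 1
4 = 4*1 + 0
The gcd is 1. Working backward:
1 = 13 − 3·4
1 = −3·17 + 4·13
1 = 4·64 − 15·17
1 = −15·81 + 19·64
1 = 19·388 − 91·81
Thus 81·(-91) ≡ 1 (mod 388); reducing, -91 mod 388 = 297.

297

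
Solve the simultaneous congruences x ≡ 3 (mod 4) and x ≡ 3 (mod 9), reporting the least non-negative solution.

3

Write x = 3 + 4·k. Then 4·k ≡ 3 − 3 ≡ 0 (mod 9).
Need 4⁻¹ mod 9. Extended Euclid on (9, 4):
9 = 2×4 + 1
4 = 4×1 + 0
Back-substitute:
1 = 9 − 2·4
4⁻¹ ≡ 7 (mod 9), so k ≡ 7·0 ≡ 0 (mod 9).
x = 3 + 4·0 = 3.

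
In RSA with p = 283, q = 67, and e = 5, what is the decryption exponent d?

7445

φ(n) = (p−1)(q−1) = 282·66 = 18612.
Need d with 5·d ≡ 1 (mod 18612). Apply the extended Euclidean algorithm:
18612 = 3722*5 + 2
5 = 2*2 + 1
2 = 2*1 + 0
Back-substitute:
1 = 5 − 2·2
1 = −2·18612 + 7445·5
So 5·7445 ≡ 1 (mod 18612), hence d = 7445.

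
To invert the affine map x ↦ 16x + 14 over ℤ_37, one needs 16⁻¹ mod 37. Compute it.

Extended Euclidean algorithm:
37 = 2·16 + 5
16 = 3·5 + 1
5 = 5·1 + 0
Since gcd(16, 37) = 1, back-substitute to write 1 as a combination:
1 = 16 − 3·5
1 = −3·37 + 7·16
So 16·7 ≡ 1 (mod 37).

7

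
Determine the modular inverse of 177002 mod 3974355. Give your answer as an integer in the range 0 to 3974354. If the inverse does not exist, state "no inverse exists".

Compute gcd(177002, 3974355):
3974355 = 22·177002 + 80311
177002 = 2·80311 + 16380
80311 = 4·16380 + 14791
16380 = 1·14791 + 1589
14791 = 9·1589 + 490
1589 = 3·490 + 119
490 = 4·119 + 14
119 = 8·14 + 7
14 = 2·7 + 0
Since gcd = 7 > 1, 177002 is not a unit mod 3974355.

no inverse exists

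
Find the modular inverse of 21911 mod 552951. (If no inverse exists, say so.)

gcd(552951, 21911) by repeated division:
552951 = 25*21911 + 5176
21911 = 4*5176 + 1207
5176 = 4*1207 + 348
1207 = 3*348 + 163
348 = 2*163 + 22
163 = 7*22 + 9
22 = 2*9 + 4
9 = 2*4 + 1
4 = 4*1 + 0
gcd = 1, so the inverse exists. Back-substitute:
1 = 9 − 2·4
1 = −2·22 + 5·9
1 = 5·163 − 37·22
1 = −37·348 + 79·163
1 = 79·1207 − 274·348
1 = −274·5176 + 1175·1207
1 = 1175·21911 − 4974·5176
1 = −4974·552951 + 125525·21911
So 21911·125525 ≡ 1 (mod 552951).

125525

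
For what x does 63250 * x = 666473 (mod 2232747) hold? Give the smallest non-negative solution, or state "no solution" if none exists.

no solution

gcd(63250, 2232747):
2232747 = 35×63250 + 18997
63250 = 3×18997 + 6259
18997 = 3×6259 + 220
6259 = 28×220 + 99
220 = 2×99 + 22
99 = 4×22 + 11
22 = 2×11 + 0
gcd = 11, but 11 ∤ 666473, so the congruence has no solution.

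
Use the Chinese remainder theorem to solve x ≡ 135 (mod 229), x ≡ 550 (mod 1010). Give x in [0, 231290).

37920

Write x = 135 + 229·k. Then 229·k ≡ 550 − 135 ≡ 415 (mod 1010).
Need 229⁻¹ mod 1010. Extended Euclid on (1010, 229):
1010 = 4·229 + 94
229 = 2·94 + 41
94 = 2·41 + 12
41 = 3·12 + 5
12 = 2·5 + 2
5 = 2·2 + 1
2 = 2·1 + 0
Back-substitute:
1 = 5 − 2·2
1 = −2·12 + 5·5
1 = 5·41 − 17·12
1 = −17·94 + 39·41
1 = 39·229 − 95·94
1 = −95·1010 + 419·229
229⁻¹ ≡ 419 (mod 1010), so k ≡ 419·415 ≡ 165 (mod 1010).
x = 135 + 229·165 = 37920.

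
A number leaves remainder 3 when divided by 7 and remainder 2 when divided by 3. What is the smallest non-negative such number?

17

Write x = 3 + 7·k. Then 7·k ≡ 2 − 3 ≡ 2 (mod 3).
Need 7⁻¹ mod 3. Extended Euclid on (3, 1):
3 = 3×1 + 0
7⁻¹ ≡ 1 (mod 3), so k ≡ 1·2 ≡ 2 (mod 3).
x = 3 + 7·2 = 17.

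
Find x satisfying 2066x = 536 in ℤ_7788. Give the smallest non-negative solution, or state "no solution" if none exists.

First find gcd(2066, 7788):
7788 = 3*2066 + 1590
2066 = 1*1590 + 476
1590 = 3*476 + 162
476 = 2*162 + 152
162 = 1*152 + 10
152 = 15*10 + 2
10 = 5*2 + 0
gcd = 2 and 2 | 536, so solutions exist. Divide through by 2: 1033x ≡ 268 (mod 3894).
Now find 1033⁻¹ mod 3894:
3894 = 3·1033 + 795
1033 = 1·795 + 238
795 = 3·238 + 81
238 = 2·81 + 76
81 = 1·76 + 5
76 = 15·5 + 1
5 = 5·1 + 0
Back-substitute:
1 = 76 − 15·5
1 = −15·81 + 16·76
1 = 16·238 − 47·81
1 = −47·795 + 157·238
1 = 157·1033 − 204·795
1 = −204·3894 + 769·1033
So 1033⁻¹ ≡ 769 (mod 3894).
Then x ≡ 769·268 ≡ 3604 (mod 3894); the smallest non-negative solution is x = 3604.

3604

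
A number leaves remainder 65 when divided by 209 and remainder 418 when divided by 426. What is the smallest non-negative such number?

Write x = 65 + 209·k. Then 209·k ≡ 418 − 65 ≡ 353 (mod 426).
Need 209⁻¹ mod 426. Extended Euclid on (426, 209):
426 = 2·209 + 8
209 = 26·8 + 1
8 = 8·1 + 0
Back-substitute:
1 = 209 − 26·8
1 = −26·426 + 53·209
209⁻¹ ≡ 53 (mod 426), so k ≡ 53·353 ≡ 391 (mod 426).
x = 65 + 209·391 = 81784.

81784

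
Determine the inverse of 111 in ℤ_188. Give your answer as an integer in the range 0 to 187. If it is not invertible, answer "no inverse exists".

83

Extended Euclidean algorithm:
188 = 1×111 + 77
111 = 1×77 + 34
77 = 2×34 + 9
34 = 3×9 + 7
9 = 1×7 + 2
7 = 3×2 + 1
2 = 2×1 + 0
The gcd is 1. Working backward:
1 = 7 − 3·2
1 = −3·9 + 4·7
1 = 4·34 − 15·9
1 = −15·77 + 34·34
1 = 34·111 − 49·77
1 = −49·188 + 83·111
So 111·83 ≡ 1 (mod 188).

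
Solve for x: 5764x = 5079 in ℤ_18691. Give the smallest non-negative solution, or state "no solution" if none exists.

4732

First find gcd(5764, 18691):
18691 = 3×5764 + 1399
5764 = 4×1399 + 168
1399 = 8×168 + 55
168 = 3×55 + 3
55 = 18×3 + 1
3 = 3×1 + 0
gcd = 1, so a unique solution mod 18691 exists.
Back-substitute for the Bézout coefficients:
1 = 55 − 18·3
1 = −18·168 + 55·55
1 = 55·1399 − 458·168
1 = −458·5764 + 1887·1399
1 = 1887·18691 − 6119·5764
So 5764·(-6119) ≡ 1 (mod 18691), giving 5764⁻¹ ≡ 12572.
x ≡ 5764⁻¹·5079 ≡ 12572·5079 ≡ 4732 (mod 18691).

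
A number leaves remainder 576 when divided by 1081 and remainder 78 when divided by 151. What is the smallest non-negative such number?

18953

Write x = 576 + 1081·k. Then 1081·k ≡ 78 − 576 ≡ 106 (mod 151).
Need 1081⁻¹ mod 151. Extended Euclid on (151, 24):
151 = 6·24 + 7
24 = 3·7 + 3
7 = 2·3 + 1
3 = 3·1 + 0
Back-substitute:
1 = 7 − 2·3
1 = −2·24 + 7·7
1 = 7·151 − 44·24
1081⁻¹ ≡ 107 (mod 151), so k ≡ 107·106 ≡ 17 (mod 151).
x = 576 + 1081·17 = 18953.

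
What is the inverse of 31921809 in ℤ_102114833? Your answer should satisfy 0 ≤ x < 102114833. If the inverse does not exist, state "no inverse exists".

Extended Euclidean algorithm:
102114833 = 3·31921809 + 6349406
31921809 = 5·6349406 + 174779
6349406 = 36·174779 + 57362
174779 = 3·57362 + 2693
57362 = 21·2693 + 809
2693 = 3·809 + 266
809 = 3·266 + 11
266 = 24·11 + 2
11 = 5·2 + 1
2 = 2·1 + 0
The gcd is 1. Working backward:
1 = 11 − 5·2
1 = −5·266 + 121·11
1 = 121·809 − 368·266
1 = −368·2693 + 1225·809
1 = 1225·57362 − 26093·2693
1 = −26093·174779 + 79504·57362
1 = 79504·6349406 − 2888237·174779
1 = −2888237·31921809 + 14520689·6349406
1 = 14520689·102114833 − 46450304·31921809
Thus 31921809·(-46450304) ≡ 1 (mod 102114833); reducing, -46450304 mod 102114833 = 55664529.

55664529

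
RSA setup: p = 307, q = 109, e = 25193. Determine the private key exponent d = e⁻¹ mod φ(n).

φ(n) = (p−1)(q−1) = 306·108 = 33048.
Need d with 25193·d ≡ 1 (mod 33048). Apply the extended Euclidean algorithm:
33048 = 1×25193 + 7855
25193 = 3×7855 + 1628
7855 = 4×1628 + 1343
1628 = 1×1343 + 285
1343 = 4×285 + 203
285 = 1×203 + 82
203 = 2×82 + 39
82 = 2×39 + 4
39 = 9×4 + 3
4 = 1×3 + 1
3 = 3×1 + 0
Back-substitute:
1 = 4 − 3
1 = −39 + 10·4
1 = 10·82 − 21·39
1 = −21·203 + 52·82
1 = 52·285 − 73·203
1 = −73·1343 + 344·285
1 = 344·1628 − 417·1343
1 = −417·7855 + 2012·1628
1 = 2012·25193 − 6453·7855
1 = −6453·33048 + 8465·25193
So 25193·8465 ≡ 1 (mod 33048), hence d = 8465.

8465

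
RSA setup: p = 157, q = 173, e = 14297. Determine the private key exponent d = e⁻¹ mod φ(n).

16553

φ(n) = (p−1)(q−1) = 156·172 = 26832.
Need d with 14297·d ≡ 1 (mod 26832). Apply the extended Euclidean algorithm:
26832 = 1·14297 + 12535
14297 = 1·12535 + 1762
12535 = 7·1762 + 201
1762 = 8·201 + 154
201 = 1·154 + 47
154 = 3·47 + 13
47 = 3·13 + 8
13 = 1·8 + 5
8 = 1·5 + 3
5 = 1·3 + 2
3 = 1·2 + 1
2 = 2·1 + 0
Back-substitute:
1 = 3 − 2
1 = −5 + 2·3
1 = 2·8 − 3·5
1 = −3·13 + 5·8
1 = 5·47 − 18·13
1 = −18·154 + 59·47
1 = 59·201 − 77·154
1 = −77·1762 + 675·201
1 = 675·12535 − 4802·1762
1 = −4802·14297 + 5477·12535
1 = 5477·26832 − 10279·14297
So 14297·(-10279) ≡ 1 (mod 26832), hence d ≡ -10279 ≡ 16553 (mod 26832).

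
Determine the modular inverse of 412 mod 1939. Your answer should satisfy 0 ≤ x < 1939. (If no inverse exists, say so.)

1266

Apply the Euclidean algorithm to 1939 and 412:
1939 = 4·412 + 291
412 = 1·291 + 121
291 = 2·121 + 49
121 = 2·49 + 23
49 = 2·23 + 3
23 = 7·3 + 2
3 = 1·2 + 1
2 = 2·1 + 0
Since gcd(412, 1939) = 1, back-substitute to write 1 as a combination:
1 = 3 − 2
1 = −23 + 8·3
1 = 8·49 − 17·23
1 = −17·121 + 42·49
1 = 42·291 − 101·121
1 = −101·412 + 143·291
1 = 143·1939 − 673·412
Thus 412·(-673) ≡ 1 (mod 1939); reducing, -673 mod 1939 = 1266.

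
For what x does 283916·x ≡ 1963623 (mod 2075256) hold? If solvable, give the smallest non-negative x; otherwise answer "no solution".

gcd(283916, 2075256):
2075256 = 7*283916 + 87844
283916 = 3*87844 + 20384
87844 = 4*20384 + 6308
20384 = 3*6308 + 1460
6308 = 4*1460 + 468
1460 = 3*468 + 56
468 = 8*56 + 20
56 = 2*20 + 16
20 = 1*16 + 4
16 = 4*4 + 0
gcd = 4, but 4 ∤ 1963623, so the congruence has no solution.

no solution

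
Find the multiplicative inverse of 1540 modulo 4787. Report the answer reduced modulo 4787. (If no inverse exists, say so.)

4529

Run Euclid on (4787, 1540):
4787 = 3·1540 + 167
1540 = 9·167 + 37
167 = 4·37 + 19
37 = 1·19 + 18
19 = 1·18 + 1
18 = 18·1 + 0
Since gcd(1540, 4787) = 1, back-substitute to write 1 as a combination:
1 = 19 − 18
1 = −37 + 2·19
1 = 2·167 − 9·37
1 = −9·1540 + 83·167
1 = 83·4787 − 258·1540
Hence 1540⁻¹ ≡ -258 ≡ 4529 (mod 4787).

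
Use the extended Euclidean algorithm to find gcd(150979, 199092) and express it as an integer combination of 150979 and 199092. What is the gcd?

Repeated division:
199092 = 1·150979 + 48113
150979 = 3·48113 + 6640
48113 = 7·6640 + 1633
6640 = 4·1633 + 108
1633 = 15·108 + 13
108 = 8·13 + 4
13 = 3·4 + 1
4 = 4·1 + 0
gcd(150979, 199092) = 1.
Working backward:
1 = 13 − 3·4
1 = −3·108 + 25·13
1 = 25·1633 − 378·108
1 = −378·6640 + 1537·1633
1 = 1537·48113 − 11137·6640
1 = −11137·150979 + 34948·48113
1 = 34948·199092 − 46085·150979
So 1 = (34948)·199092 + (-46085)·150979.

1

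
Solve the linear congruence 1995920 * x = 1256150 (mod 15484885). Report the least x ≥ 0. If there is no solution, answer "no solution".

1820913

First find gcd(1995920, 15484885):
15484885 = 7×1995920 + 1513445
1995920 = 1×1513445 + 482475
1513445 = 3×482475 + 66020
482475 = 7×66020 + 20335
66020 = 3×20335 + 5015
20335 = 4×5015 + 275
5015 = 18×275 + 65
275 = 4×65 + 15
65 = 4×15 + 5
15 = 3×5 + 0
gcd = 5 and 5 | 1256150, so solutions exist. Divide through by 5: 399184x ≡ 251230 (mod 3096977).
Now find 399184⁻¹ mod 3096977:
3096977 = 7×399184 + 302689
399184 = 1×302689 + 96495
302689 = 3×96495 + 13204
96495 = 7×13204 + 4067
13204 = 3×4067 + 1003
4067 = 4×1003 + 55
1003 = 18×55 + 13
55 = 4×13 + 3
13 = 4×3 + 1
3 = 3×1 + 0
Back-substitute:
1 = 13 − 4·3
1 = −4·55 + 17·13
1 = 17·1003 − 310·55
1 = −310·4067 + 1257·1003
1 = 1257·13204 − 4081·4067
1 = −4081·96495 + 29824·13204
1 = 29824·302689 − 93553·96495
1 = −93553·399184 + 123377·302689
1 = 123377·3096977 − 957192·399184
So 399184·(-957192) ≡ 1 (mod 3096977), i.e. 399184⁻¹ ≡ 2139785.
Then x ≡ 2139785·251230 ≡ 1820913 (mod 3096977); the smallest non-negative solution is x = 1820913.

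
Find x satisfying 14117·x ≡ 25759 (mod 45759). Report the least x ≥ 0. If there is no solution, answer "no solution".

24938

First find gcd(14117, 45759):
45759 = 3×14117 + 3408
14117 = 4×3408 + 485
3408 = 7×485 + 13
485 = 37×13 + 4
13 = 3×4 + 1
4 = 4×1 + 0
gcd = 1, so a unique solution mod 45759 exists.
Back-substitute for the Bézout coefficients:
1 = 13 − 3·4
1 = −3·485 + 112·13
1 = 112·3408 − 787·485
1 = −787·14117 + 3260·3408
1 = 3260·45759 − 10567·14117
So 14117·(-10567) ≡ 1 (mod 45759), giving 14117⁻¹ ≡ 35192.
x ≡ 14117⁻¹·25759 ≡ 35192·25759 ≡ 24938 (mod 45759).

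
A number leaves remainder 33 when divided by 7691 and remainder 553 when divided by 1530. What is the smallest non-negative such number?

384583

Write x = 33 + 7691·k. Then 7691·k ≡ 553 − 33 ≡ 520 (mod 1530).
Need 7691⁻¹ mod 1530. Extended Euclid on (1530, 41):
1530 = 37·41 + 13
41 = 3·13 + 2
13 = 6·2 + 1
2 = 2·1 + 0
Back-substitute:
1 = 13 − 6·2
1 = −6·41 + 19·13
1 = 19·1530 − 709·41
7691⁻¹ ≡ 821 (mod 1530), so k ≡ 821·520 ≡ 50 (mod 1530).
x = 33 + 7691·50 = 384583.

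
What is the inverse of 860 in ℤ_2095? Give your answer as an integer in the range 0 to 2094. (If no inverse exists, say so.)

Compute gcd(860, 2095):
2095 = 2*860 + 375
860 = 2*375 + 110
375 = 3*110 + 45
110 = 2*45 + 20
45 = 2*20 + 5
20 = 4*5 + 0
Since gcd = 5 > 1, 860 is not a unit mod 2095.

no inverse exists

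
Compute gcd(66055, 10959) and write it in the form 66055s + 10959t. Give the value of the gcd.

Euclidean algorithm:
66055 = 6×10959 + 301
10959 = 36×301 + 123
301 = 2×123 + 55
123 = 2×55 + 13
55 = 4×13 + 3
13 = 4×3 + 1
3 = 3×1 + 0
gcd(66055, 10959) = 1.
Working backward:
1 = 13 − 4·3
1 = −4·55 + 17·13
1 = 17·123 − 38·55
1 = −38·301 + 93·123
1 = 93·10959 − 3386·301
1 = −3386·66055 + 20409·10959
So 1 = (-3386)·66055 + (20409)·10959.

1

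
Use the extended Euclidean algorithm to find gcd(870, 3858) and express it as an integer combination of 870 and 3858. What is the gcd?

Apply Euclid's algorithm to 3858 and 870:
3858 = 4*870 + 378
870 = 2*378 + 114
378 = 3*114 + 36
114 = 3*36 + 6
36 = 6*6 + 0
gcd(870, 3858) = 6.
Back-substituting:
6 = 114 − 3·36
6 = −3·378 + 10·114
6 = 10·870 − 23·378
6 = −23·3858 + 102·870
So 6 = (-23)·3858 + (102)·870.

6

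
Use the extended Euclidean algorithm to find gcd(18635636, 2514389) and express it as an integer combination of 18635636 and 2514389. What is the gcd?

1

Apply Euclid's algorithm to 18635636 and 2514389:
18635636 = 7*2514389 + 1034913
2514389 = 2*1034913 + 444563
1034913 = 2*444563 + 145787
444563 = 3*145787 + 7202
145787 = 20*7202 + 1747
7202 = 4*1747 + 214
1747 = 8*214 + 35
214 = 6*35 + 4
35 = 8*4 + 3
4 = 1*3 + 1
3 = 3*1 + 0
gcd(18635636, 2514389) = 1.
Back-substituting:
1 = 4 − 3
1 = −35 + 9·4
1 = 9·214 − 55·35
1 = −55·1747 + 449·214
1 = 449·7202 − 1851·1747
1 = −1851·145787 + 37469·7202
1 = 37469·444563 − 114258·145787
1 = −114258·1034913 + 265985·444563
1 = 265985·2514389 − 646228·1034913
1 = −646228·18635636 + 4789581·2514389
So 1 = (-646228)·18635636 + (4789581)·2514389.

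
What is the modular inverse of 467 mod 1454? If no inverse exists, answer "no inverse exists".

Run Euclid on (1454, 467):
1454 = 3*467 + 53
467 = 8*53 + 43
53 = 1*43 + 10
43 = 4*10 + 3
10 = 3*3 + 1
3 = 3*1 + 0
Since gcd(467, 1454) = 1, back-substitute to write 1 as a combination:
1 = 10 − 3·3
1 = −3·43 + 13·10
1 = 13·53 − 16·43
1 = −16·467 + 141·53
1 = 141·1454 − 439·467
Thus 467·(-439) ≡ 1 (mod 1454); reducing, -439 mod 1454 = 1015.

1015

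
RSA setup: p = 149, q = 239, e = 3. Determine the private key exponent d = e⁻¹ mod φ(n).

φ(n) = (p−1)(q−1) = 148·238 = 35224.
Need d with 3·d ≡ 1 (mod 35224). Apply the extended Euclidean algorithm:
35224 = 11741*3 + 1
3 = 3*1 + 0
Back-substitute:
1 = 35224 − 11741·3
So 3·(-11741) ≡ 1 (mod 35224), hence d ≡ -11741 ≡ 23483 (mod 35224).

23483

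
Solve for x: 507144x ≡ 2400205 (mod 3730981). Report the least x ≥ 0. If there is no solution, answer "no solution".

2306987

First find gcd(507144, 3730981):
3730981 = 7×507144 + 180973
507144 = 2×180973 + 145198
180973 = 1×145198 + 35775
145198 = 4×35775 + 2098
35775 = 17×2098 + 109
2098 = 19×109 + 27
109 = 4×27 + 1
27 = 27×1 + 0
gcd = 1, so a unique solution mod 3730981 exists.
Back-substitute for the Bézout coefficients:
1 = 109 − 4·27
1 = −4·2098 + 77·109
1 = 77·35775 − 1313·2098
1 = −1313·145198 + 5329·35775
1 = 5329·180973 − 6642·145198
1 = −6642·507144 + 18613·180973
1 = 18613·3730981 − 136933·507144
So 507144·(-136933) ≡ 1 (mod 3730981), giving 507144⁻¹ ≡ 3594048.
x ≡ 507144⁻¹·2400205 ≡ 3594048·2400205 ≡ 2306987 (mod 3730981).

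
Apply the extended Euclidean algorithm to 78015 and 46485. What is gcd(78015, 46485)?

Apply Euclid's algorithm to 78015 and 46485:
78015 = 1×46485 + 31530
46485 = 1×31530 + 14955
31530 = 2×14955 + 1620
14955 = 9×1620 + 375
1620 = 4×375 + 120
375 = 3×120 + 15
120 = 8×15 + 0
gcd(78015, 46485) = 15.
Back-substituting:
15 = 375 − 3·120
15 = −3·1620 + 13·375
15 = 13·14955 − 120·1620
15 = −120·31530 + 253·14955
15 = 253·46485 − 373·31530
15 = −373·78015 + 626·46485
So 15 = (-373)·78015 + (626)·46485.

15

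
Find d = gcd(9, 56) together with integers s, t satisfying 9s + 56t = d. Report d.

1

Euclidean algorithm:
56 = 6·9 + 2
9 = 4·2 + 1
2 = 2·1 + 0
gcd(9, 56) = 1.
Back-substituting:
1 = 9 − 4·2
1 = −4·56 + 25·9
So 1 = (-4)·56 + (25)·9.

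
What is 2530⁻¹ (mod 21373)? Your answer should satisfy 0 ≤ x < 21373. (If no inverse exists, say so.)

no inverse exists

Euclidean algorithm on 21373, 2530:
21373 = 8×2530 + 1133
2530 = 2×1133 + 264
1133 = 4×264 + 77
264 = 3×77 + 33
77 = 2×33 + 11
33 = 3×11 + 0
Since gcd = 11 > 1, 2530 is not a unit mod 21373.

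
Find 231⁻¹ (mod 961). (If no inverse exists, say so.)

857

gcd(961, 231) by repeated division:
961 = 4·231 + 37
231 = 6·37 + 9
37 = 4·9 + 1
9 = 9·1 + 0
The gcd is 1. Working backward:
1 = 37 − 4·9
1 = −4·231 + 25·37
1 = 25·961 − 104·231
So 231·(-104) ≡ 1 (mod 961), and -104 ≡ 857 (mod 961).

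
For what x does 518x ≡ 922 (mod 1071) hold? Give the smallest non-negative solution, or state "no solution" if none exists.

no solution

gcd(518, 1071):
1071 = 2·518 + 35
518 = 14·35 + 28
35 = 1·28 + 7
28 = 4·7 + 0
gcd = 7, but 7 ∤ 922, so the congruence has no solution.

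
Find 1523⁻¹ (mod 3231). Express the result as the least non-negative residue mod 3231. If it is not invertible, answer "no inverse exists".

gcd(3231, 1523) by repeated division:
3231 = 2×1523 + 185
1523 = 8×185 + 43
185 = 4×43 + 13
43 = 3×13 + 4
13 = 3×4 + 1
4 = 4×1 + 0
The gcd is 1. Working backward:
1 = 13 − 3·4
1 = −3·43 + 10·13
1 = 10·185 − 43·43
1 = −43·1523 + 354·185
1 = 354·3231 − 751·1523
So 1523·(-751) ≡ 1 (mod 3231), and -751 ≡ 2480 (mod 3231).

2480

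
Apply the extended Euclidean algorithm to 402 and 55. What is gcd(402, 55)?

1

Repeated division:
402 = 7×55 + 17
55 = 3×17 + 4
17 = 4×4 + 1
4 = 4×1 + 0
gcd(402, 55) = 1.
Working backward:
1 = 17 − 4·4
1 = −4·55 + 13·17
1 = 13·402 − 95·55
So 1 = (13)·402 + (-95)·55.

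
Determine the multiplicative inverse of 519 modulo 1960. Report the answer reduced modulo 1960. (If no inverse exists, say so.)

1639

gcd(1960, 519) by repeated division:
1960 = 3×519 + 403
519 = 1×403 + 116
403 = 3×116 + 55
116 = 2×55 + 6
55 = 9×6 + 1
6 = 6×1 + 0
Since gcd(519, 1960) = 1, back-substitute to write 1 as a combination:
1 = 55 − 9·6
1 = −9·116 + 19·55
1 = 19·403 − 66·116
1 = −66·519 + 85·403
1 = 85·1960 − 321·519
So 519·(-321) ≡ 1 (mod 1960), and -321 ≡ 1639 (mod 1960).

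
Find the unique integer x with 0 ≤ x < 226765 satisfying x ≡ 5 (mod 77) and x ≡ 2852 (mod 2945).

206057

Write x = 5 + 77·k. Then 77·k ≡ 2852 − 5 ≡ 2847 (mod 2945).
Need 77⁻¹ mod 2945. Extended Euclid on (2945, 77):
2945 = 38·77 + 19
77 = 4·19 + 1
19 = 19·1 + 0
Back-substitute:
1 = 77 − 4·19
1 = −4·2945 + 153·77
77⁻¹ ≡ 153 (mod 2945), so k ≡ 153·2847 ≡ 2676 (mod 2945).
x = 5 + 77·2676 = 206057.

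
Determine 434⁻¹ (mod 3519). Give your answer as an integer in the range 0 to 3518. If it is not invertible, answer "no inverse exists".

Apply the Euclidean algorithm to 3519 and 434:
3519 = 8×434 + 47
434 = 9×47 + 11
47 = 4×11 + 3
11 = 3×3 + 2
3 = 1×2 + 1
2 = 2×1 + 0
gcd = 1, so the inverse exists. Back-substitute:
1 = 3 − 2
1 = −11 + 4·3
1 = 4·47 − 17·11
1 = −17·434 + 157·47
1 = 157·3519 − 1273·434
So 434·(-1273) ≡ 1 (mod 3519), and -1273 ≡ 2246 (mod 3519).

2246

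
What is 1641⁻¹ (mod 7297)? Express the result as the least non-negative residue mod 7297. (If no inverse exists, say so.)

Apply the Euclidean algorithm to 7297 and 1641:
7297 = 4·1641 + 733
1641 = 2·733 + 175
733 = 4·175 + 33
175 = 5·33 + 10
33 = 3·10 + 3
10 = 3·3 + 1
3 = 3·1 + 0
The gcd is 1. Working backward:
1 = 10 − 3·3
1 = −3·33 + 10·10
1 = 10·175 − 53·33
1 = −53·733 + 222·175
1 = 222·1641 − 497·733
1 = −497·7297 + 2210·1641
So 1641·2210 ≡ 1 (mod 7297).

2210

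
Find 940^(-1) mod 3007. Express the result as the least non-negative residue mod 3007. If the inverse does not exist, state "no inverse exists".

1206

Apply the Euclidean algorithm to 3007 and 940:
3007 = 3×940 + 187
940 = 5×187 + 5
187 = 37×5 + 2
5 = 2×2 + 1
2 = 2×1 + 0
Since gcd(940, 3007) = 1, back-substitute to write 1 as a combination:
1 = 5 − 2·2
1 = −2·187 + 75·5
1 = 75·940 − 377·187
1 = −377·3007 + 1206·940
So 940·1206 ≡ 1 (mod 3007).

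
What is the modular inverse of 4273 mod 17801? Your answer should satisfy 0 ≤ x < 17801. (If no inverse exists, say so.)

Extended Euclidean algorithm:
17801 = 4*4273 + 709
4273 = 6*709 + 19
709 = 37*19 + 6
19 = 3*6 + 1
6 = 6*1 + 0
gcd = 1, so the inverse exists. Back-substitute:
1 = 19 − 3·6
1 = −3·709 + 112·19
1 = 112·4273 − 675·709
1 = −675·17801 + 2812·4273
So 4273·2812 ≡ 1 (mod 17801).

2812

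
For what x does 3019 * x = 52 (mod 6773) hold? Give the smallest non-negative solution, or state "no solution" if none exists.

First find gcd(3019, 6773):
6773 = 2*3019 + 735
3019 = 4*735 + 79
735 = 9*79 + 24
79 = 3*24 + 7
24 = 3*7 + 3
7 = 2*3 + 1
3 = 3*1 + 0
gcd = 1, so a unique solution mod 6773 exists.
Back-substitute for the Bézout coefficients:
1 = 7 − 2·3
1 = −2·24 + 7·7
1 = 7·79 − 23·24
1 = −23·735 + 214·79
1 = 214·3019 − 879·735
1 = −879·6773 + 1972·3019
So 3019·(1972) ≡ 1 (mod 6773), giving 3019⁻¹ ≡ 1972.
x ≡ 3019⁻¹·52 ≡ 1972·52 ≡ 949 (mod 6773).

949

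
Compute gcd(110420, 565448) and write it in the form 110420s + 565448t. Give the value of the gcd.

4

Euclidean algorithm:
565448 = 5*110420 + 13348
110420 = 8*13348 + 3636
13348 = 3*3636 + 2440
3636 = 1*2440 + 1196
2440 = 2*1196 + 48
1196 = 24*48 + 44
48 = 1*44 + 4
44 = 11*4 + 0
gcd(110420, 565448) = 4.
Working backward:
4 = 48 − 44
4 = −1196 + 25·48
4 = 25·2440 − 51·1196
4 = −51·3636 + 76·2440
4 = 76·13348 − 279·3636
4 = −279·110420 + 2308·13348
4 = 2308·565448 − 11819·110420
So 4 = (2308)·565448 + (-11819)·110420.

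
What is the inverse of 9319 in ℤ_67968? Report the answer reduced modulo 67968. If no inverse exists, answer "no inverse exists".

Apply the Euclidean algorithm to 67968 and 9319:
67968 = 7*9319 + 2735
9319 = 3*2735 + 1114
2735 = 2*1114 + 507
1114 = 2*507 + 100
507 = 5*100 + 7
100 = 14*7 + 2
7 = 3*2 + 1
2 = 2*1 + 0
gcd = 1, so the inverse exists. Back-substitute:
1 = 7 − 3·2
1 = −3·100 + 43·7
1 = 43·507 − 218·100
1 = −218·1114 + 479·507
1 = 479·2735 − 1176·1114
1 = −1176·9319 + 4007·2735
1 = 4007·67968 − 29225·9319
Hence 9319⁻¹ ≡ -29225 ≡ 38743 (mod 67968).

38743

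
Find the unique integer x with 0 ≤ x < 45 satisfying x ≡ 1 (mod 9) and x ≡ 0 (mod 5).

10

Write x = 1 + 9·k. Then 9·k ≡ 0 − 1 ≡ 4 (mod 5).
Need 9⁻¹ mod 5. Extended Euclid on (5, 4):
5 = 1·4 + 1
4 = 4·1 + 0
Back-substitute:
1 = 5 − 4
9⁻¹ ≡ 4 (mod 5), so k ≡ 4·4 ≡ 1 (mod 5).
x = 1 + 9·1 = 10.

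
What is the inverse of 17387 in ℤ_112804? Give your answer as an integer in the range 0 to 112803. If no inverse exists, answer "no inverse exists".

gcd(112804, 17387) by repeated division:
112804 = 6·17387 + 8482
17387 = 2·8482 + 423
8482 = 20·423 + 22
423 = 19·22 + 5
22 = 4·5 + 2
5 = 2·2 + 1
2 = 2·1 + 0
The gcd is 1. Working backward:
1 = 5 − 2·2
1 = −2·22 + 9·5
1 = 9·423 − 173·22
1 = −173·8482 + 3469·423
1 = 3469·17387 − 7111·8482
1 = −7111·112804 + 46135·17387
So 17387·46135 ≡ 1 (mod 112804).

46135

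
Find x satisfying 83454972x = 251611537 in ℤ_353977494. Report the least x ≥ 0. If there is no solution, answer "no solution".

gcd(83454972, 353977494):
353977494 = 4·83454972 + 20157606
83454972 = 4·20157606 + 2824548
20157606 = 7·2824548 + 385770
2824548 = 7·385770 + 124158
385770 = 3·124158 + 13296
124158 = 9·13296 + 4494
13296 = 2·4494 + 4308
4494 = 1·4308 + 186
4308 = 23·186 + 30
186 = 6·30 + 6
30 = 5·6 + 0
gcd = 6, but 6 ∤ 251611537, so the congruence has no solution.

no solution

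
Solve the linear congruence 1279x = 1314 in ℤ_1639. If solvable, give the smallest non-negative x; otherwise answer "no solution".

First find gcd(1279, 1639):
1639 = 1*1279 + 360
1279 = 3*360 + 199
360 = 1*199 + 161
199 = 1*161 + 38
161 = 4*38 + 9
38 = 4*9 + 2
9 = 4*2 + 1
2 = 2*1 + 0
gcd = 1, so a unique solution mod 1639 exists.
Back-substitute for the Bézout coefficients:
1 = 9 − 4·2
1 = −4·38 + 17·9
1 = 17·161 − 72·38
1 = −72·199 + 89·161
1 = 89·360 − 161·199
1 = −161·1279 + 572·360
1 = 572·1639 − 733·1279
So 1279·(-733) ≡ 1 (mod 1639), giving 1279⁻¹ ≡ 906.
x ≡ 1279⁻¹·1314 ≡ 906·1314 ≡ 570 (mod 1639).

570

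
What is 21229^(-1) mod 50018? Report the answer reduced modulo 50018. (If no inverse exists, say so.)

27715

Apply the Euclidean algorithm to 50018 and 21229:
50018 = 2×21229 + 7560
21229 = 2×7560 + 6109
7560 = 1×6109 + 1451
6109 = 4×1451 + 305
1451 = 4×305 + 231
305 = 1×231 + 74
231 = 3×74 + 9
74 = 8×9 + 2
9 = 4×2 + 1
2 = 2×1 + 0
Since gcd(21229, 50018) = 1, back-substitute to write 1 as a combination:
1 = 9 − 4·2
1 = −4·74 + 33·9
1 = 33·231 − 103·74
1 = −103·305 + 136·231
1 = 136·1451 − 647·305
1 = −647·6109 + 2724·1451
1 = 2724·7560 − 3371·6109
1 = −3371·21229 + 9466·7560
1 = 9466·50018 − 22303·21229
Hence 21229⁻¹ ≡ -22303 ≡ 27715 (mod 50018).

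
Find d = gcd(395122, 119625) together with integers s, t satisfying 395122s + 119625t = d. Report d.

Repeated division:
395122 = 3×119625 + 36247
119625 = 3×36247 + 10884
36247 = 3×10884 + 3595
10884 = 3×3595 + 99
3595 = 36×99 + 31
99 = 3×31 + 6
31 = 5×6 + 1
6 = 6×1 + 0
gcd(395122, 119625) = 1.
Working backward:
1 = 31 − 5·6
1 = −5·99 + 16·31
1 = 16·3595 − 581·99
1 = −581·10884 + 1759·3595
1 = 1759·36247 − 5858·10884
1 = −5858·119625 + 19333·36247
1 = 19333·395122 − 63857·119625
So 1 = (19333)·395122 + (-63857)·119625.

1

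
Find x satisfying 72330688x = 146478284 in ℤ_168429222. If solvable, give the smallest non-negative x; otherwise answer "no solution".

57826916

First find gcd(72330688, 168429222):
168429222 = 2×72330688 + 23767846
72330688 = 3×23767846 + 1027150
23767846 = 23×1027150 + 143396
1027150 = 7×143396 + 23378
143396 = 6×23378 + 3128
23378 = 7×3128 + 1482
3128 = 2×1482 + 164
1482 = 9×164 + 6
164 = 27×6 + 2
6 = 3×2 + 0
gcd = 2 and 2 | 146478284, so solutions exist. Divide through by 2: 36165344x ≡ 73239142 (mod 84214611).
Now find 36165344⁻¹ mod 84214611:
84214611 = 2×36165344 + 11883923
36165344 = 3×11883923 + 513575
11883923 = 23×513575 + 71698
513575 = 7×71698 + 11689
71698 = 6×11689 + 1564
11689 = 7×1564 + 741
1564 = 2×741 + 82
741 = 9×82 + 3
82 = 27×3 + 1
3 = 3×1 + 0
Back-substitute:
1 = 82 − 27·3
1 = −27·741 + 244·82
1 = 244·1564 − 515·741
1 = −515·11689 + 3849·1564
1 = 3849·71698 − 23609·11689
1 = −23609·513575 + 169112·71698
1 = 169112·11883923 − 3913185·513575
1 = −3913185·36165344 + 11908667·11883923
1 = 11908667·84214611 − 27730519·36165344
So 36165344·(-27730519) ≡ 1 (mod 84214611), i.e. 36165344⁻¹ ≡ 56484092.
Then x ≡ 56484092·73239142 ≡ 57826916 (mod 84214611); the smallest non-negative solution is x = 57826916.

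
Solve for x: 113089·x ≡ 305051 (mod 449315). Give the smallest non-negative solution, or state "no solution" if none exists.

First find gcd(113089, 449315):
449315 = 3*113089 + 110048
113089 = 1*110048 + 3041
110048 = 36*3041 + 572
3041 = 5*572 + 181
572 = 3*181 + 29
181 = 6*29 + 7
29 = 4*7 + 1
7 = 7*1 + 0
gcd = 1, so a unique solution mod 449315 exists.
Back-substitute for the Bézout coefficients:
1 = 29 − 4·7
1 = −4·181 + 25·29
1 = 25·572 − 79·181
1 = −79·3041 + 420·572
1 = 420·110048 − 15199·3041
1 = −15199·113089 + 15619·110048
1 = 15619·449315 − 62056·113089
So 113089·(-62056) ≡ 1 (mod 449315), giving 113089⁻¹ ≡ 387259.
x ≡ 113089⁻¹·305051 ≡ 387259·305051 ≡ 294724 (mod 449315).

294724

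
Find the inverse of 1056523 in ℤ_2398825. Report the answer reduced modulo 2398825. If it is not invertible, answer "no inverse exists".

no inverse exists

Euclidean algorithm on 2398825, 1056523:
2398825 = 2*1056523 + 285779
1056523 = 3*285779 + 199186
285779 = 1*199186 + 86593
199186 = 2*86593 + 26000
86593 = 3*26000 + 8593
26000 = 3*8593 + 221
8593 = 38*221 + 195
221 = 1*195 + 26
195 = 7*26 + 13
26 = 2*13 + 0
gcd(1056523, 2398825) = 13 ≠ 1, so 1056523 has no multiplicative inverse modulo 2398825.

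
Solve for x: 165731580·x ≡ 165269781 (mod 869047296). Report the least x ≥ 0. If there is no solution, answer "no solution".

no solution

gcd(165731580, 869047296):
869047296 = 5·165731580 + 40389396
165731580 = 4·40389396 + 4173996
40389396 = 9·4173996 + 2823432
4173996 = 1·2823432 + 1350564
2823432 = 2·1350564 + 122304
1350564 = 11·122304 + 5220
122304 = 23·5220 + 2244
5220 = 2·2244 + 732
2244 = 3·732 + 48
732 = 15·48 + 12
48 = 4·12 + 0
gcd = 12, but 12 ∤ 165269781, so the congruence has no solution.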